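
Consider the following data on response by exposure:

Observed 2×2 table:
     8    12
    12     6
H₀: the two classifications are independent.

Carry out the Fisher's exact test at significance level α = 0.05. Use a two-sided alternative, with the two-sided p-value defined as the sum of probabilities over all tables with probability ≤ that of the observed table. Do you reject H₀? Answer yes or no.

Margins: r₁=20, r₂=18, c₁=20, c₂=18, n=38
p_obs = C(20,8)·C(18,12)/C(38,20); sum pmf over tables with pmf ≤ p_obs
p-value (two-sided) = 0.11921
At α=0.05: p ≥ α → fail to reject H₀

reject H₀: no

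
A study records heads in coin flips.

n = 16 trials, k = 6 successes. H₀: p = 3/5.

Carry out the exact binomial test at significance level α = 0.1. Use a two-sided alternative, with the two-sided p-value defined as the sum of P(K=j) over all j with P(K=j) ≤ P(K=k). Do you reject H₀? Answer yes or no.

Exact binomial: n=16, k=6, p₀=3/5=0.6000
P(X=j) = C(n,j)·p₀^j·(1−p₀)^(n−j); p = Σ P(X=j) over j with P(X=j) ≤ P(X=6)
p-value (two-sided) = 0.07666
At α=0.1: p < α → reject H₀

reject H₀: yes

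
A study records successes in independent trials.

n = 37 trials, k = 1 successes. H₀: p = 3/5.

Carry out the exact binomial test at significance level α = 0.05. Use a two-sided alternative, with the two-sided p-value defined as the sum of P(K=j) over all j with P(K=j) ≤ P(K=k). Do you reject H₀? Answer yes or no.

Exact binomial: n=37, k=1, p₀=3/5=0.6000
P(X=j) = C(n,j)·p₀^j·(1−p₀)^(n−j); p = Σ P(X=j) over j with P(X=j) ≤ P(X=1)
p-value (two-sided) = 0.00000
At α=0.05: p < α → reject H₀

reject H₀: yes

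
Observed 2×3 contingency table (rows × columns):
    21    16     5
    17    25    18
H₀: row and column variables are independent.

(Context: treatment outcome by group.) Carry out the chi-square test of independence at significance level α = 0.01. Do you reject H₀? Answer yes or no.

Row totals [42, 60], col totals [38, 41, 23], n=102
χ² = (21−15.65)²/15.65 + (16−16.88)²/16.88 + (5−9.47)²/9.47 + (17−22.35)²/22.35 + (25−24.12)²/24.12 + (18−13.53)²/13.53 = 6.7791
df = 2
p-value (upper-tail) = 0.03372
At α=0.01: p ≥ α → fail to reject H₀

reject H₀: no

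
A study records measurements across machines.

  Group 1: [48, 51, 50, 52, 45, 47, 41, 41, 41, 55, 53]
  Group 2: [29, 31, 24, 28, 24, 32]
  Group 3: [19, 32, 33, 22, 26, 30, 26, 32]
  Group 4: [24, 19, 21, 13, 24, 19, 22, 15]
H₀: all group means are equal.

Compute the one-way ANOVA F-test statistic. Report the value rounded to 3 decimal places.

Group means [47.64, 28.00, 27.50, 19.62], grand mean 32.394
SSB = Σnᵢ(x̄ᵢ−x̄)² = 4167.458; SSW = ΣΣ(x−x̄ᵢ)² = 612.420
MSB = 4167.458/3 = 1389.1528; MSW = 612.420/29 = 21.1179
F = MSB/MSW = 65.7807
df = (3, 29)

test statistic = 65.781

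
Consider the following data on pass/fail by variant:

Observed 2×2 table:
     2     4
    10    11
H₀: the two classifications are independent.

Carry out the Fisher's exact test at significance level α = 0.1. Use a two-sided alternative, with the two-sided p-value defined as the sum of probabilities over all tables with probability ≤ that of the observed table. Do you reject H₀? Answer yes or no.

reject H₀: no

Margins: r₁=6, r₂=21, c₁=12, c₂=15, n=27
p_obs = C(6,2)·C(21,10)/C(27,12); sum pmf over tables with pmf ≤ p_obs
p-value (two-sided) = 0.66184
At α=0.1: p ≥ α → fail to reject H₀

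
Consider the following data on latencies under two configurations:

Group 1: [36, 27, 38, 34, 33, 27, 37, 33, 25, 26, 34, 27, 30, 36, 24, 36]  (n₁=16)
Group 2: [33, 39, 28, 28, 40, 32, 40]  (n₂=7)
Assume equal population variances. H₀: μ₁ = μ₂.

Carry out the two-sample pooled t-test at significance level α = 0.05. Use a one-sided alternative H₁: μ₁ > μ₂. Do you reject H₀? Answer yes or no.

reject H₀: no

x̄₁=31.438, s₁=4.774, n₁=16
x̄₂=34.286, s₂=5.376, n₂=7
s_p² = [15·4.774² + 6·5.376²]/21 = 24.5412
SE = √(s_p²·(1/16+1/7)) = 2.2449
t = (31.438−34.286)/2.2449 = -1.2687
df = 21
p-value (one-sided, H₁ greater) = 0.89079
At α=0.05: p ≥ α → fail to reject H₀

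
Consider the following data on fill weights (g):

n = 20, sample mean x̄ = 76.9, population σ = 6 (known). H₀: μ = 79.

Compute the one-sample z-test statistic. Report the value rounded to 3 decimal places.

SE = σ/√n = 6/√20 = 1.3416
z = (x̄−μ₀)/SE = (76.9−79)/1.3416 = -1.5652

test statistic = -1.565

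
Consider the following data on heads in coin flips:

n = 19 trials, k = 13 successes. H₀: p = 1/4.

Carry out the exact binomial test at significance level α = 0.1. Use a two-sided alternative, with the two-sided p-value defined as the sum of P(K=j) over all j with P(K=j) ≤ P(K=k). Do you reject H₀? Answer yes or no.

Exact binomial: n=19, k=13, p₀=1/4=0.2500
P(X=j) = C(n,j)·p₀^j·(1−p₀)^(n−j); p = Σ P(X=j) over j with P(X=j) ≤ P(X=13)
p-value (two-sided) = 0.00008
At α=0.1: p < α → reject H₀

reject H₀: yes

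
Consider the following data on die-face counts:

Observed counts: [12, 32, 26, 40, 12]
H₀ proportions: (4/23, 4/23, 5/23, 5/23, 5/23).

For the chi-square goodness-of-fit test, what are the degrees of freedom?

degrees of freedom = 4

df = k − 1 = 5 − 1 = 4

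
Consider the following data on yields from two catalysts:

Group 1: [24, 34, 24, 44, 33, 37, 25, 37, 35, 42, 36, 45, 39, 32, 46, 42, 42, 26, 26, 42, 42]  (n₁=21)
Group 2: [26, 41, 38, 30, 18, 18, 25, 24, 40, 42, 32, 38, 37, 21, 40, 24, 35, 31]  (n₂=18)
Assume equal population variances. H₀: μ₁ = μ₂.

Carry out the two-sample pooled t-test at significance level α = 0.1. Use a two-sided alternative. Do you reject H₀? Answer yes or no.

x̄₁=35.857, s₁=7.330, n₁=21
x̄₂=31.111, s₂=8.159, n₂=18
s_p² = [20·7.330² + 17·8.159²]/37 = 59.6311
SE = √(s_p²·(1/21+1/18)) = 2.4804
t = (35.857−31.111)/2.4804 = 1.9134
df = 37
p-value (two-sided) = 0.06346
At α=0.1: p < α → reject H₀

reject H₀: yes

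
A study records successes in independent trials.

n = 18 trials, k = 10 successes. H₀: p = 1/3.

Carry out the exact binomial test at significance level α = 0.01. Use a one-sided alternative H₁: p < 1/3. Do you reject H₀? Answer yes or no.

reject H₀: no

Exact binomial: n=18, k=10, p₀=1/3=0.3333
P(X≤10) from Σ C(n,i)·p₀^i·(1−p₀)^(n−i)
p-value (one-sided, H₁ less) = 0.98557
At α=0.01: p ≥ α → fail to reject H₀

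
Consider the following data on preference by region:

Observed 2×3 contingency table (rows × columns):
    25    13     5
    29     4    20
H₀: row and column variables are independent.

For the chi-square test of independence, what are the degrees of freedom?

degrees of freedom = 2

df = (r−1)(c−1) = (2−1)·(3−1) = 2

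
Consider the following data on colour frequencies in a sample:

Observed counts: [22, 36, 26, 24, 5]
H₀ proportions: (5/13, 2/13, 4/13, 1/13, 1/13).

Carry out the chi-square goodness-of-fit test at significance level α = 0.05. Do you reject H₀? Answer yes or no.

n = 113; E_i = n·p_i = [43.46, 17.38, 34.77, 8.69, 8.69]
χ² = (22−43.46)²/43.46 + (36−17.38)²/17.38 + (26−34.77)²/34.77 + (24−8.69)²/8.69 + (5−8.69)²/8.69 = 61.2690
df = 4
p-value (upper-tail) = 0.00000
At α=0.05: p < α → reject H₀

reject H₀: yes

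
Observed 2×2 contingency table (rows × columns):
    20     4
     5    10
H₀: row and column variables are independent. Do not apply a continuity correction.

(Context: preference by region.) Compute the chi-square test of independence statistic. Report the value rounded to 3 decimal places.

Row totals [24, 15], col totals [25, 14], n=39
χ² = (20−15.38)²/15.38 + (4−8.62)²/8.62 + (5−9.62)²/9.62 + (10−5.38)²/5.38 = 10.0286
df = 1

test statistic = 10.029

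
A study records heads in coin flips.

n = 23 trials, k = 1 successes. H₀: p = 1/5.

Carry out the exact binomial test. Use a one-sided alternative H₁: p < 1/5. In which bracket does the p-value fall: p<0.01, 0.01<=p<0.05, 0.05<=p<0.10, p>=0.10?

Exact binomial: n=23, k=1, p₀=1/5=0.2000
P(X≤1) from Σ C(n,i)·p₀^i·(1−p₀)^(n−i)
p-value (one-sided, H₁ less) = 0.03984
→ bracket: 0.01<=p<0.05

p-value bracket: 0.01<=p<0.05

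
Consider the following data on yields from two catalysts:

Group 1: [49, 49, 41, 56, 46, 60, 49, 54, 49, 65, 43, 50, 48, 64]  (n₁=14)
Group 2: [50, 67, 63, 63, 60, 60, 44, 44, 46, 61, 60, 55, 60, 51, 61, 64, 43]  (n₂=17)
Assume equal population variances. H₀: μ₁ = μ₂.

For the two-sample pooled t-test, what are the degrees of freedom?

df = n₁ + n₂ − 2 = 14 + 17 − 2 = 29

degrees of freedom = 29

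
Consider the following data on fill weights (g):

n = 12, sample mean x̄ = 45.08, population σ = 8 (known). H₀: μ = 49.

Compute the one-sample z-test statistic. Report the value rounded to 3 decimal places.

SE = σ/√n = 8/√12 = 2.3094
z = (x̄−μ₀)/SE = (45.08−49)/2.3094 = -1.6974

test statistic = -1.697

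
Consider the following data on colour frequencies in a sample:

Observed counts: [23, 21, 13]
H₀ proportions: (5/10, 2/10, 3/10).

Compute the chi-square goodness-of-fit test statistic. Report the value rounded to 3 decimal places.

test statistic = 10.129

n = 57; E_i = n·p_i = [28.50, 11.40, 17.10]
χ² = (23−28.50)²/28.50 + (21−11.40)²/11.40 + (13−17.10)²/17.10 = 10.1287
df = 2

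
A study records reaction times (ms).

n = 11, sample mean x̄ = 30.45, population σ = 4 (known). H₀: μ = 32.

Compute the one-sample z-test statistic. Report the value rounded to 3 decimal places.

test statistic = -1.285

SE = σ/√n = 4/√11 = 1.2060
z = (x̄−μ₀)/SE = (30.45−32)/1.2060 = -1.2852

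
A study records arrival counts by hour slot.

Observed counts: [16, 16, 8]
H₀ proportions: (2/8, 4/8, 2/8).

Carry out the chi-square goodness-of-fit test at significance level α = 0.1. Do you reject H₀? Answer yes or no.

n = 40; E_i = n·p_i = [10.00, 20.00, 10.00]
χ² = (16−10.00)²/10.00 + (16−20.00)²/20.00 + (8−10.00)²/10.00 = 4.8000
df = 2
p-value (upper-tail) = 0.09072
At α=0.1: p < α → reject H₀

reject H₀: yes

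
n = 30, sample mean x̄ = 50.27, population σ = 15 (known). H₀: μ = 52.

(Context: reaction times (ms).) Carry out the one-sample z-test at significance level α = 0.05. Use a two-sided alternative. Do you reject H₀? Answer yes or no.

SE = σ/√n = 15/√30 = 2.7386
z = (x̄−μ₀)/SE = (50.27−52)/2.7386 = -0.6317
p-value (two-sided) = 0.52758
At α=0.05: p ≥ α → fail to reject H₀

reject H₀: no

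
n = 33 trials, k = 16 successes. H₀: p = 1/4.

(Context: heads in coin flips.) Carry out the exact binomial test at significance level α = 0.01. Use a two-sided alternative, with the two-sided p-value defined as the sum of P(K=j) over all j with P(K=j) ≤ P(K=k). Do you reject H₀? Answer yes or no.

reject H₀: yes

Exact binomial: n=33, k=16, p₀=1/4=0.2500
P(X=j) = C(n,j)·p₀^j·(1−p₀)^(n−j); p = Σ P(X=j) over j with P(X=j) ≤ P(X=16)
p-value (two-sided) = 0.00390
At α=0.01: p < α → reject H₀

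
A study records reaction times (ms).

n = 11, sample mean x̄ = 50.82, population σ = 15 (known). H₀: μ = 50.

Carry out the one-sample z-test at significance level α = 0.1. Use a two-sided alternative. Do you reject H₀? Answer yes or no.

reject H₀: no

SE = σ/√n = 15/√11 = 4.5227
z = (x̄−μ₀)/SE = (50.82−50)/4.5227 = 0.1813
p-value (two-sided) = 0.85613
At α=0.1: p ≥ α → fail to reject H₀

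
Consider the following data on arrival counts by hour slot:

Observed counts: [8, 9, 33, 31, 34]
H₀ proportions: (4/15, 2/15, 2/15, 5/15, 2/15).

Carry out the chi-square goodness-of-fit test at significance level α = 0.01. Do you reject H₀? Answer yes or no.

reject H₀: yes

n = 115; E_i = n·p_i = [30.67, 15.33, 15.33, 38.33, 15.33]
χ² = (8−30.67)²/30.67 + (9−15.33)²/15.33 + (33−15.33)²/15.33 + (31−38.33)²/38.33 + (34−15.33)²/15.33 = 63.8522
df = 4
p-value (upper-tail) = 0.00000
At α=0.01: p < α → reject H₀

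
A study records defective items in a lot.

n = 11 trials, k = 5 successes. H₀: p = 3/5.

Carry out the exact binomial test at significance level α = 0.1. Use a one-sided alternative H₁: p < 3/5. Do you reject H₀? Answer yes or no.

Exact binomial: n=11, k=5, p₀=3/5=0.6000
P(X≤5) from Σ C(n,i)·p₀^i·(1−p₀)^(n−i)
p-value (one-sided, H₁ less) = 0.24650
At α=0.1: p ≥ α → fail to reject H₀

reject H₀: no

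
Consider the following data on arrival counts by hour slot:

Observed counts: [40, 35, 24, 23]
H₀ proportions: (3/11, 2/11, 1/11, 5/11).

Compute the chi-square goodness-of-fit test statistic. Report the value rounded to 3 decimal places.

n = 122; E_i = n·p_i = [33.27, 22.18, 11.09, 55.45]
χ² = (40−33.27)²/33.27 + (35−22.18)²/22.18 + (24−11.09)²/11.09 + (23−55.45)²/55.45 = 42.7866
df = 3

test statistic = 42.787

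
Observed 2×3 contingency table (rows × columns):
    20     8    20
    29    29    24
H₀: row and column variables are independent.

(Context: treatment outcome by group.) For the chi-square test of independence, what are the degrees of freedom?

df = (r−1)(c−1) = (2−1)·(3−1) = 2

degrees of freedom = 2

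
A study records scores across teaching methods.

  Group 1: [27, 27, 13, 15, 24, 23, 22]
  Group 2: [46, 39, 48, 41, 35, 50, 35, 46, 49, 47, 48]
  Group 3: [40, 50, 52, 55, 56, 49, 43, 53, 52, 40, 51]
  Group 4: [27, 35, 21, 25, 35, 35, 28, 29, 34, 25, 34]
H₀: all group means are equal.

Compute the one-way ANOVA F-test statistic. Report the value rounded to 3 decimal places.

test statistic = 49.565

Group means [21.57, 44.00, 49.18, 29.82], grand mean 37.600
SSB = Σnᵢ(x̄ᵢ−x̄)² = 4390.613; SSW = ΣΣ(x−x̄ᵢ)² = 1062.987
MSB = 4390.613/3 = 1463.5377; MSW = 1062.987/36 = 29.5274
F = MSB/MSW = 49.5654
df = (3, 36)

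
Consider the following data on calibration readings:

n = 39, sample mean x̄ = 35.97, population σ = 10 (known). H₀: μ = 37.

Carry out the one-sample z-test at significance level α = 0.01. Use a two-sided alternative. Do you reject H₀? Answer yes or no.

SE = σ/√n = 10/√39 = 1.6013
z = (x̄−μ₀)/SE = (35.97−37)/1.6013 = -0.6432
p-value (two-sided) = 0.52007
At α=0.01: p ≥ α → fail to reject H₀

reject H₀: no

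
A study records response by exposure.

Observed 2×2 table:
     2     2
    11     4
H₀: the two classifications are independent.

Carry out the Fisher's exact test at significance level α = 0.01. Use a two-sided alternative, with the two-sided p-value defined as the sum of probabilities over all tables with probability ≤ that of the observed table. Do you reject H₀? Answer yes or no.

reject H₀: no

Margins: r₁=4, r₂=15, c₁=13, c₂=6, n=19
p_obs = C(4,2)·C(15,11)/C(19,13); sum pmf over tables with pmf ≤ p_obs
p-value (two-sided) = 0.55728
At α=0.01: p ≥ α → fail to reject H₀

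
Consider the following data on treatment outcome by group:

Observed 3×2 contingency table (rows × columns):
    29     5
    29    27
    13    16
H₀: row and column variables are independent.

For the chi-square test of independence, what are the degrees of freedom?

df = (r−1)(c−1) = (3−1)·(2−1) = 2

degrees of freedom = 2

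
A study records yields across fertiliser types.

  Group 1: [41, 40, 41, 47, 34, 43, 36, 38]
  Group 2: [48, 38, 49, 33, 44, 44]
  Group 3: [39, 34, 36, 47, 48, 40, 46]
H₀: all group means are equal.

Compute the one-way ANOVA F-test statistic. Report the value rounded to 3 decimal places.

test statistic = 0.454

Group means [40.00, 42.67, 41.43], grand mean 41.238
SSB = Σnᵢ(x̄ᵢ−x̄)² = 24.762; SSW = ΣΣ(x−x̄ᵢ)² = 491.048
MSB = 24.762/2 = 12.3810; MSW = 491.048/18 = 27.2804
F = MSB/MSW = 0.4538
df = (2, 18)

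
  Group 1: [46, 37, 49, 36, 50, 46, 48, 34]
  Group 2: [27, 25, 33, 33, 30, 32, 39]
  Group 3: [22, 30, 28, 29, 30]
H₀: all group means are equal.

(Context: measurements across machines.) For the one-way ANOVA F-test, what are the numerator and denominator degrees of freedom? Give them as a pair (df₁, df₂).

k = 3 groups, N = 20 total
df = (k−1, N−k) = (3−1, 20−3) = (2, 17)

degrees of freedom = [2, 17]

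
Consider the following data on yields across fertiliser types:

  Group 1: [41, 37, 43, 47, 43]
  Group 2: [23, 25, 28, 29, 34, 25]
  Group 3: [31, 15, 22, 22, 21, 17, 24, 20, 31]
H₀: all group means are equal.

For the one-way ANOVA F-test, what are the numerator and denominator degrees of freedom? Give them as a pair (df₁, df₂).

degrees of freedom = [2, 17]

k = 3 groups, N = 20 total
df = (k−1, N−k) = (3−1, 20−3) = (2, 17)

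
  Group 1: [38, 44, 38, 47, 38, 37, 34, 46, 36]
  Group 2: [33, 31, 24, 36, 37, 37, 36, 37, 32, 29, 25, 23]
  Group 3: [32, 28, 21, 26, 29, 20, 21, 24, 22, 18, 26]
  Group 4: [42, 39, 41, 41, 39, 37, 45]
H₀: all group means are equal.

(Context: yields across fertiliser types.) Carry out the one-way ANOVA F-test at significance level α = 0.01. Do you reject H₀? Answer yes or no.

reject H₀: yes

Group means [39.78, 31.67, 24.27, 40.57], grand mean 33.051
SSB = Σnᵢ(x̄ᵢ−x̄)² = 1673.779; SSW = ΣΣ(x−x̄ᵢ)² = 710.118
MSB = 1673.779/3 = 557.9264; MSW = 710.118/35 = 20.2891
F = MSB/MSW = 27.4988
df = (3, 35)
p-value (upper-tail) = 0.00000
At α=0.01: p < α → reject H₀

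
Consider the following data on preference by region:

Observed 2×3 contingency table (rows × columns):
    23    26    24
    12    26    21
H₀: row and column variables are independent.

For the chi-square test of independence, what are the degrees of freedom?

degrees of freedom = 2

df = (r−1)(c−1) = (2−1)·(3−1) = 2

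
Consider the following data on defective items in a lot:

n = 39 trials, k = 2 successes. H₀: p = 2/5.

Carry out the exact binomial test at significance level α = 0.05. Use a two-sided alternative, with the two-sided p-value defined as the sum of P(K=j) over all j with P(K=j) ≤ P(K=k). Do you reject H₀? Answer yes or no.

Exact binomial: n=39, k=2, p₀=2/5=0.4000
P(X=j) = C(n,j)·p₀^j·(1−p₀)^(n−j); p = Σ P(X=j) over j with P(X=j) ≤ P(X=2)
p-value (two-sided) = 0.00000
At α=0.05: p < α → reject H₀

reject H₀: yes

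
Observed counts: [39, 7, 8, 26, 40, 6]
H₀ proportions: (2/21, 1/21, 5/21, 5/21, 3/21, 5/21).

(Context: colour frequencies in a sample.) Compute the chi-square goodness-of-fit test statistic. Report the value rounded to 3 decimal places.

test statistic = 123.672

n = 126; E_i = n·p_i = [12.00, 6.00, 30.00, 30.00, 18.00, 30.00]
χ² = (39−12.00)²/12.00 + (7−6.00)²/6.00 + (8−30.00)²/30.00 + (26−30.00)²/30.00 + (40−18.00)²/18.00 + (6−30.00)²/30.00 = 123.6722
df = 5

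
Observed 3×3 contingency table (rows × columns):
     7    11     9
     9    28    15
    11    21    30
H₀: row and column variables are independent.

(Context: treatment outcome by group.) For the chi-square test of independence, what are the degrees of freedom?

degrees of freedom = 4

df = (r−1)(c−1) = (3−1)·(3−1) = 4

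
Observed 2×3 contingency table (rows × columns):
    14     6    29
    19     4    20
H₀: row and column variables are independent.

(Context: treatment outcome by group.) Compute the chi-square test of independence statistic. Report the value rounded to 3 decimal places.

Row totals [49, 43], col totals [33, 10, 49], n=92
χ² = (14−17.58)²/17.58 + (6−5.33)²/5.33 + (29−26.10)²/26.10 + (19−15.42)²/15.42 + (4−4.67)²/4.67 + (20−22.90)²/22.90 = 2.4297
df = 2

test statistic = 2.430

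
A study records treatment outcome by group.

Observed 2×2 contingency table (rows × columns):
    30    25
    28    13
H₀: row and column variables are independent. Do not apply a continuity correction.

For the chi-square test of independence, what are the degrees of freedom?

degrees of freedom = 1

df = (r−1)(c−1) = (2−1)·(2−1) = 1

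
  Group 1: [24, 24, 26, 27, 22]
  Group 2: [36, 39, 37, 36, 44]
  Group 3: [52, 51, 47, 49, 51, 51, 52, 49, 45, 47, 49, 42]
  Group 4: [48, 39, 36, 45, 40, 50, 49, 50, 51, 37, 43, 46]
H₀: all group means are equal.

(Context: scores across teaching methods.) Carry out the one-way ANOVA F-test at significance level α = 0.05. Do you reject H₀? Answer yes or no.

reject H₀: yes

Group means [24.60, 38.40, 48.75, 44.50], grand mean 42.176
SSB = Σnᵢ(x̄ᵢ−x̄)² = 2199.291; SSW = ΣΣ(x−x̄ᵢ)² = 481.650
MSB = 2199.291/3 = 733.0971; MSW = 481.650/30 = 16.0550
F = MSB/MSW = 45.6616
df = (3, 30)
p-value (upper-tail) = 0.00000
At α=0.05: p < α → reject H₀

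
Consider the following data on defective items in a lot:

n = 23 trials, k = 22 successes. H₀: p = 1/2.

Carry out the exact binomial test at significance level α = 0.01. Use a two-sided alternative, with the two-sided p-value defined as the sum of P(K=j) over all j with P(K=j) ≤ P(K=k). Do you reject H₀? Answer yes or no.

reject H₀: yes

Exact binomial: n=23, k=22, p₀=1/2=0.5000
P(X=j) = C(n,j)·p₀^j·(1−p₀)^(n−j); p = Σ P(X=j) over j with P(X=j) ≤ P(X=22)
p-value (two-sided) = 0.00001
At α=0.01: p < α → reject H₀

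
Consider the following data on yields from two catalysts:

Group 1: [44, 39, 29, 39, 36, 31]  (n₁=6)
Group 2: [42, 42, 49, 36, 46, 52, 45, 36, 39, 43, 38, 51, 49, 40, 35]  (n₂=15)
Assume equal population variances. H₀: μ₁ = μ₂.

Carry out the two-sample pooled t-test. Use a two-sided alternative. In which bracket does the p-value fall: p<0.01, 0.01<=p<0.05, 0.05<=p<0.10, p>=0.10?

p-value bracket: 0.01<=p<0.05

x̄₁=36.333, s₁=5.574, n₁=6
x̄₂=42.867, s₂=5.630, n₂=15
s_p² = [5·5.574² + 14·5.630²]/19 = 31.5298
SE = √(s_p²·(1/6+1/15)) = 2.7124
t = (36.333−42.867)/2.7124 = -2.4087
df = 19
p-value (two-sided) = 0.02632
→ bracket: 0.01<=p<0.05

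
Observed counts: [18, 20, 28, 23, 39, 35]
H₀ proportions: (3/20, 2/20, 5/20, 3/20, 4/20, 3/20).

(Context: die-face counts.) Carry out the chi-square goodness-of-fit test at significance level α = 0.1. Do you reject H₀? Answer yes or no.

n = 163; E_i = n·p_i = [24.45, 16.30, 40.75, 24.45, 32.60, 24.45]
χ² = (18−24.45)²/24.45 + (20−16.30)²/16.30 + (28−40.75)²/40.75 + (23−24.45)²/24.45 + (39−32.60)²/32.60 + (35−24.45)²/24.45 = 12.4254
df = 5
p-value (upper-tail) = 0.02940
At α=0.1: p < α → reject H₀

reject H₀: yes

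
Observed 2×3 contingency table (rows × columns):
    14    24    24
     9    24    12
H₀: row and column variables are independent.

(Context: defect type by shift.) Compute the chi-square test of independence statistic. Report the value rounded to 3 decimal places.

test statistic = 2.448

Row totals [62, 45], col totals [23, 48, 36], n=107
χ² = (14−13.33)²/13.33 + (24−27.81)²/27.81 + (24−20.86)²/20.86 + (9−9.67)²/9.67 + (24−20.19)²/20.19 + (12−15.14)²/15.14 = 2.4478
df = 2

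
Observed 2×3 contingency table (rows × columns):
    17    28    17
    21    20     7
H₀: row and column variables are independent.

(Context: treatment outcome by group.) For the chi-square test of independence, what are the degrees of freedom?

degrees of freedom = 2

df = (r−1)(c−1) = (2−1)·(3−1) = 2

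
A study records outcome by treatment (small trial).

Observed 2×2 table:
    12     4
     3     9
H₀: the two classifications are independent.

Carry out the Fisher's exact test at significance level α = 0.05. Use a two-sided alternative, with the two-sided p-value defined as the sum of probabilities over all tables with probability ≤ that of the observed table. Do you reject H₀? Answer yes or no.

reject H₀: yes

Margins: r₁=16, r₂=12, c₁=15, c₂=13, n=28
p_obs = C(16,12)·C(12,3)/C(28,15); sum pmf over tables with pmf ≤ p_obs
p-value (two-sided) = 0.02002
At α=0.05: p < α → reject H₀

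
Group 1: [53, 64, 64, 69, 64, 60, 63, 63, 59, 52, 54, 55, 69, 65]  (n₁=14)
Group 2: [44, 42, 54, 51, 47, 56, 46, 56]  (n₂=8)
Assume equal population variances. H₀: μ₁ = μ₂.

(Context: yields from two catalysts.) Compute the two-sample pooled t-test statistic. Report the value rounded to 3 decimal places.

x̄₁=61.000, s₁=5.643, n₁=14
x̄₂=49.500, s₂=5.503, n₂=8
s_p² = [13·5.643² + 7·5.503²]/20 = 31.3000
SE = √(s_p²·(1/14+1/8)) = 2.4796
t = (61.000−49.500)/2.4796 = 4.6379
df = 20

test statistic = 4.638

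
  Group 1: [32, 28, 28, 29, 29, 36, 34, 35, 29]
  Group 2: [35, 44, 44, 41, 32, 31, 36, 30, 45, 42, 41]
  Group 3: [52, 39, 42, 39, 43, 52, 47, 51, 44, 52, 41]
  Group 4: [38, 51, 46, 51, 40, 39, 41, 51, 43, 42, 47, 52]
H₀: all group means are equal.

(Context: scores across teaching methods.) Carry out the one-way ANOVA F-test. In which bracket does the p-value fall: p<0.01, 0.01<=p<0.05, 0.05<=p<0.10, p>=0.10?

p-value bracket: p<0.01

Group means [31.11, 38.27, 45.64, 45.08], grand mean 40.558
SSB = Σnᵢ(x̄ᵢ−x̄)² = 1390.072; SSW = ΣΣ(x−x̄ᵢ)² = 982.533
MSB = 1390.072/3 = 463.3573; MSW = 982.533/39 = 25.1931
F = MSB/MSW = 18.3922
df = (3, 39)
p-value (upper-tail) = 0.00000
→ bracket: p<0.01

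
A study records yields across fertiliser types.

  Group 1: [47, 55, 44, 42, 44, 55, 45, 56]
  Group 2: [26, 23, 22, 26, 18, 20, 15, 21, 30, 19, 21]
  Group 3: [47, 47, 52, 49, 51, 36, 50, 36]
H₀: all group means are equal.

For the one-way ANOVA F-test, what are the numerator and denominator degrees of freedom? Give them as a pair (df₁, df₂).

k = 3 groups, N = 27 total
df = (k−1, N−k) = (3−1, 27−3) = (2, 24)

degrees of freedom = [2, 24]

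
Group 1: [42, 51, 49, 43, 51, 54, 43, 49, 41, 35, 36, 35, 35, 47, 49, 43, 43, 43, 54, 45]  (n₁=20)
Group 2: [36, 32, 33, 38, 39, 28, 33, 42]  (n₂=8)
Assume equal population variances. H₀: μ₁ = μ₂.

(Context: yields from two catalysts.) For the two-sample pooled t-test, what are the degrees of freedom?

degrees of freedom = 26

df = n₁ + n₂ − 2 = 20 + 8 − 2 = 26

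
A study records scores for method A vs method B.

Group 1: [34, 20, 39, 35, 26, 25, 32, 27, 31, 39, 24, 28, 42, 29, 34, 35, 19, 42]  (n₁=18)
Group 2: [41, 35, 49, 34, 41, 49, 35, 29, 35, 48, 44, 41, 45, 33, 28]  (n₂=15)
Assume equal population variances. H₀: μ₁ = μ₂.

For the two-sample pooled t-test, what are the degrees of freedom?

degrees of freedom = 31

df = n₁ + n₂ − 2 = 18 + 15 − 2 = 31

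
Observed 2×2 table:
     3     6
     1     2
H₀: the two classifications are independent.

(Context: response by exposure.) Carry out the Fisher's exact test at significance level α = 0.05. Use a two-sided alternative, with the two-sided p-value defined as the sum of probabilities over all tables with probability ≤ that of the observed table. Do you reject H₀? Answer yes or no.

reject H₀: no

Margins: r₁=9, r₂=3, c₁=4, c₂=8, n=12
p_obs = C(9,3)·C(3,1)/C(12,4); sum pmf over tables with pmf ≤ p_obs
p-value (two-sided) = 1.00000
At α=0.05: p ≥ α → fail to reject H₀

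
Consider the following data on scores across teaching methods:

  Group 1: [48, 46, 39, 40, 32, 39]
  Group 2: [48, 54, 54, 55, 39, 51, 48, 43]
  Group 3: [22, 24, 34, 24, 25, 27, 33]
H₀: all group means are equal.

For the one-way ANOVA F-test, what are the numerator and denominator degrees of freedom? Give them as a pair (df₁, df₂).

degrees of freedom = [2, 18]

k = 3 groups, N = 21 total
df = (k−1, N−k) = (3−1, 21−3) = (2, 18)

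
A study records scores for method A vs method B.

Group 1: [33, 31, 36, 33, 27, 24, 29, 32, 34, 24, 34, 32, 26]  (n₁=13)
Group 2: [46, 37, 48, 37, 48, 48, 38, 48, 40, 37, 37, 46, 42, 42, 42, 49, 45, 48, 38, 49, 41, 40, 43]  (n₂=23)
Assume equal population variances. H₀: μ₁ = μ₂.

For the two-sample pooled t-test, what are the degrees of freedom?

degrees of freedom = 34

df = n₁ + n₂ − 2 = 13 + 23 − 2 = 34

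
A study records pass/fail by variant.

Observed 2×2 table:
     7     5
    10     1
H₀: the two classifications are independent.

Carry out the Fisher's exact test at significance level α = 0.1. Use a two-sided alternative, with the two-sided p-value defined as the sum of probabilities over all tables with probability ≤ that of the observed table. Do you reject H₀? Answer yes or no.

Margins: r₁=12, r₂=11, c₁=17, c₂=6, n=23
p_obs = C(12,7)·C(11,10)/C(23,17); sum pmf over tables with pmf ≤ p_obs
p-value (two-sided) = 0.15495
At α=0.1: p ≥ α → fail to reject H₀

reject H₀: no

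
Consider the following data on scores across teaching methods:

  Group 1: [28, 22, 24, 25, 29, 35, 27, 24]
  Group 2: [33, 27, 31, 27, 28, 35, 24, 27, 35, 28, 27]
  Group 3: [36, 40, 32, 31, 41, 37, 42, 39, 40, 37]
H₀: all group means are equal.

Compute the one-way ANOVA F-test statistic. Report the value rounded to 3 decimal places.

Group means [26.75, 29.27, 37.50], grand mean 31.414
SSB = Σnᵢ(x̄ᵢ−x̄)² = 594.853; SSW = ΣΣ(x−x̄ᵢ)² = 372.182
MSB = 594.853/2 = 297.4263; MSW = 372.182/26 = 14.3147
F = MSB/MSW = 20.7777
df = (2, 26)

test statistic = 20.778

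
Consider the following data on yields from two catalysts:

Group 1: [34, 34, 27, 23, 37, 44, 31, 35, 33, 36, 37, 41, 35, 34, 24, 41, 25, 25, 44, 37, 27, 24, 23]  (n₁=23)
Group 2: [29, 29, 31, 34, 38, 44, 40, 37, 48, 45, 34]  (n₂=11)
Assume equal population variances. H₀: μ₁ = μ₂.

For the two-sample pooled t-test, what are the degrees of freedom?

df = n₁ + n₂ − 2 = 23 + 11 − 2 = 32

degrees of freedom = 32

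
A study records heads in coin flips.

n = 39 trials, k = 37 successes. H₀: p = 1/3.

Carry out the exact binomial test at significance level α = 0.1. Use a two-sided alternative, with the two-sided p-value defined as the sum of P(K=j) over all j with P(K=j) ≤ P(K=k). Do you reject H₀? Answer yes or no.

Exact binomial: n=39, k=37, p₀=1/3=0.3333
P(X=j) = C(n,j)·p₀^j·(1−p₀)^(n−j); p = Σ P(X=j) over j with P(X=j) ≤ P(X=37)
p-value (two-sided) = 0.00000
At α=0.1: p < α → reject H₀

reject H₀: yes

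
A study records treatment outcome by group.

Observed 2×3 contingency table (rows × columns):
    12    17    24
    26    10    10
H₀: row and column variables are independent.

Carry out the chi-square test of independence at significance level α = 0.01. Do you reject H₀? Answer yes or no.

Row totals [53, 46], col totals [38, 27, 34], n=99
χ² = (12−20.34)²/20.34 + (17−14.45)²/14.45 + (24−18.20)²/18.20 + (26−17.66)²/17.66 + (10−12.55)²/12.55 + (10−15.80)²/15.80 = 12.3040
df = 2
p-value (upper-tail) = 0.00213
At α=0.01: p < α → reject H₀

reject H₀: yes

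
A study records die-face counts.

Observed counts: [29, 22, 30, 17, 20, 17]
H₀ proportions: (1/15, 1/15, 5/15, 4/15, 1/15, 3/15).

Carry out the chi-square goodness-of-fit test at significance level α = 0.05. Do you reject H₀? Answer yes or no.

n = 135; E_i = n·p_i = [9.00, 9.00, 45.00, 36.00, 9.00, 27.00]
χ² = (29−9.00)²/9.00 + (22−9.00)²/9.00 + (30−45.00)²/45.00 + (17−36.00)²/36.00 + (20−9.00)²/9.00 + (17−27.00)²/27.00 = 95.3981
df = 5
p-value (upper-tail) = 0.00000
At α=0.05: p < α → reject H₀

reject H₀: yes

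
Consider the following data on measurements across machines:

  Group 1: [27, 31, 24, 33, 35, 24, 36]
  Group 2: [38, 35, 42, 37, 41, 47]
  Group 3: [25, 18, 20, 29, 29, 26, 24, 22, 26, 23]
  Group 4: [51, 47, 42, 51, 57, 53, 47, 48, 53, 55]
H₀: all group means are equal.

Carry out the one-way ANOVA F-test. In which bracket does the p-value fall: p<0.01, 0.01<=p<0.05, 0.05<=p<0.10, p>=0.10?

p-value bracket: p<0.01

Group means [30.00, 40.00, 24.20, 50.40], grand mean 36.242
SSB = Σnᵢ(x̄ᵢ−x̄)² = 3812.061; SSW = ΣΣ(x−x̄ᵢ)² = 538.000
MSB = 3812.061/3 = 1270.6869; MSW = 538.000/29 = 18.5517
F = MSB/MSW = 68.4943
df = (3, 29)
p-value (upper-tail) = 0.00000
→ bracket: p<0.01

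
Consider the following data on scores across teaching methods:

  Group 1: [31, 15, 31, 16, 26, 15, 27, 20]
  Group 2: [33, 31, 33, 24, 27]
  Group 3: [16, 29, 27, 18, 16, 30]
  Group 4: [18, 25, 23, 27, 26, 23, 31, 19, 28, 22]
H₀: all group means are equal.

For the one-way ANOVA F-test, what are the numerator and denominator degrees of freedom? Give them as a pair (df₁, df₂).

degrees of freedom = [3, 25]

k = 4 groups, N = 29 total
df = (k−1, N−k) = (4−1, 29−4) = (3, 25)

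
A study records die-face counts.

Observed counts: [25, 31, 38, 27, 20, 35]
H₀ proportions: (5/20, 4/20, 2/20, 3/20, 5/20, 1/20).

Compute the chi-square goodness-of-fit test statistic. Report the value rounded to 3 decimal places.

n = 176; E_i = n·p_i = [44.00, 35.20, 17.60, 26.40, 44.00, 8.80]
χ² = (25−44.00)²/44.00 + (31−35.20)²/35.20 + (38−17.60)²/17.60 + (27−26.40)²/26.40 + (20−44.00)²/44.00 + (35−8.80)²/8.80 = 123.4602
df = 5

test statistic = 123.460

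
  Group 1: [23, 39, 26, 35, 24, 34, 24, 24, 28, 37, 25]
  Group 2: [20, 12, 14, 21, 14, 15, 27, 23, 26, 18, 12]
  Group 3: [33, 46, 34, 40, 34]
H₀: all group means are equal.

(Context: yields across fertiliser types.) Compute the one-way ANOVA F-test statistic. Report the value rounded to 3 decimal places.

Group means [29.00, 18.36, 37.40], grand mean 26.222
SSB = Σnᵢ(x̄ᵢ−x̄)² = 1388.921; SSW = ΣΣ(x−x̄ᵢ)² = 779.745
MSB = 1388.921/2 = 694.4606; MSW = 779.745/24 = 32.4894
F = MSB/MSW = 21.3750
df = (2, 24)

test statistic = 21.375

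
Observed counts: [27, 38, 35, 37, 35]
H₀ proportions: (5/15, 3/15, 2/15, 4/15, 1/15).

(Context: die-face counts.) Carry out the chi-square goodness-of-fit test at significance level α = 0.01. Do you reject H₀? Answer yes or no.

n = 172; E_i = n·p_i = [57.33, 34.40, 22.93, 45.87, 11.47]
χ² = (27−57.33)²/57.33 + (38−34.40)²/34.40 + (35−22.93)²/22.93 + (37−45.87)²/45.87 + (35−11.47)²/11.47 = 72.7863
df = 4
p-value (upper-tail) = 0.00000
At α=0.01: p < α → reject H₀

reject H₀: yes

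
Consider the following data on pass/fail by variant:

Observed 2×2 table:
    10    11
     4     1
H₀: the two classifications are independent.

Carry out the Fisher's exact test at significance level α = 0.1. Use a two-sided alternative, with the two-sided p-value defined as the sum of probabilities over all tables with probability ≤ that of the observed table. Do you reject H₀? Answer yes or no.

reject H₀: no

Margins: r₁=21, r₂=5, c₁=14, c₂=12, n=26
p_obs = C(21,10)·C(5,4)/C(26,14); sum pmf over tables with pmf ≤ p_obs
p-value (two-sided) = 0.33043
At α=0.1: p ≥ α → fail to reject H₀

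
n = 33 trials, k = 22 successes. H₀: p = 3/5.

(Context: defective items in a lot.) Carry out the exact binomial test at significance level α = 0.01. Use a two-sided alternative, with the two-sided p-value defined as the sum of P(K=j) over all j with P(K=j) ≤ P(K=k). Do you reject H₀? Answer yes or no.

reject H₀: no

Exact binomial: n=33, k=22, p₀=3/5=0.6000
P(X=j) = C(n,j)·p₀^j·(1−p₀)^(n−j); p = Σ P(X=j) over j with P(X=j) ≤ P(X=22)
p-value (two-sided) = 0.48174
At α=0.01: p ≥ α → fail to reject H₀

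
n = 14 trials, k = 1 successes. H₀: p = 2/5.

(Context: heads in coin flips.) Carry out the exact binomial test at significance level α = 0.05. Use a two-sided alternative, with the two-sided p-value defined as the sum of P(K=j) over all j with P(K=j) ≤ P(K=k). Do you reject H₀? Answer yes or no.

reject H₀: yes

Exact binomial: n=14, k=1, p₀=2/5=0.4000
P(X=j) = C(n,j)·p₀^j·(1−p₀)^(n−j); p = Σ P(X=j) over j with P(X=j) ≤ P(X=1)
p-value (two-sided) = 0.01200
At α=0.05: p < α → reject H₀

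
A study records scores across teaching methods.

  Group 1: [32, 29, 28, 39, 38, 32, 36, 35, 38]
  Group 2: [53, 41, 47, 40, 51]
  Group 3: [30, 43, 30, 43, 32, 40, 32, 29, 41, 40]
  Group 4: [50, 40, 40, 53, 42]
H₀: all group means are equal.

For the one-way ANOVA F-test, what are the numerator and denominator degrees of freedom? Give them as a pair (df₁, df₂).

degrees of freedom = [3, 25]

k = 4 groups, N = 29 total
df = (k−1, N−k) = (4−1, 29−4) = (3, 25)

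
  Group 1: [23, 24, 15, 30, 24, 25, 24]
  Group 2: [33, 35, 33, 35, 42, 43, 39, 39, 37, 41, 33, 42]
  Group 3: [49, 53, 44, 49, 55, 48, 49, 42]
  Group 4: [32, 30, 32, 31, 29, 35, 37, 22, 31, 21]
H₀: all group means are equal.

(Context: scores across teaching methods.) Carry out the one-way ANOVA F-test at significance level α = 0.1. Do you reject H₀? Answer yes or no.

reject H₀: yes

Group means [23.57, 37.67, 48.62, 30.00], grand mean 35.297
SSB = Σnᵢ(x̄ᵢ−x̄)² = 2731.474; SSW = ΣΣ(x−x̄ᵢ)² = 634.256
MSB = 2731.474/3 = 910.4913; MSW = 634.256/33 = 19.2199
F = MSB/MSW = 47.3724
df = (3, 33)
p-value (upper-tail) = 0.00000
At α=0.1: p < α → reject H₀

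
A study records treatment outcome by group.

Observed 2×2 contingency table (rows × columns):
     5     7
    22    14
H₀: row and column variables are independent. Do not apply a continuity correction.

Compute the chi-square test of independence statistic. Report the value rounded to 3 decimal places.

Row totals [12, 36], col totals [27, 21], n=48
χ² = (5−6.75)²/6.75 + (7−5.25)²/5.25 + (22−20.25)²/20.25 + (14−15.75)²/15.75 = 1.3827
df = 1

test statistic = 1.383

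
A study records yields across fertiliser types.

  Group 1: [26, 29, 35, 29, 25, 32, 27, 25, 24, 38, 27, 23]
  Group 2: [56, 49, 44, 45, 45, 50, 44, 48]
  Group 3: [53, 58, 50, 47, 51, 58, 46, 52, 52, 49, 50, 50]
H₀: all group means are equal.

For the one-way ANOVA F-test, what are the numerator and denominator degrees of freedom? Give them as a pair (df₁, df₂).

degrees of freedom = [2, 29]

k = 3 groups, N = 32 total
df = (k−1, N−k) = (3−1, 32−3) = (2, 29)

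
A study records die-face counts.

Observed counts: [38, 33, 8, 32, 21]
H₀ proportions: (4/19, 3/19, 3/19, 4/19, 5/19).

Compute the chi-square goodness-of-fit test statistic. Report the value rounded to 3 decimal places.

test statistic = 24.827

n = 132; E_i = n·p_i = [27.79, 20.84, 20.84, 27.79, 34.74]
χ² = (38−27.79)²/27.79 + (33−20.84)²/20.84 + (8−20.84)²/20.84 + (32−27.79)²/27.79 + (21−34.74)²/34.74 = 24.8268
df = 4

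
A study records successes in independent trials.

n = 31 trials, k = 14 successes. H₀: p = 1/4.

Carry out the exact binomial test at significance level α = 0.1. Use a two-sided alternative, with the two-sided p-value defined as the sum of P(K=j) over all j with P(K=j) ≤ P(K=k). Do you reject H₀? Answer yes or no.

Exact binomial: n=31, k=14, p₀=1/4=0.2500
P(X=j) = C(n,j)·p₀^j·(1−p₀)^(n−j); p = Σ P(X=j) over j with P(X=j) ≤ P(X=14)
p-value (two-sided) = 0.01997
At α=0.1: p < α → reject H₀

reject H₀: yes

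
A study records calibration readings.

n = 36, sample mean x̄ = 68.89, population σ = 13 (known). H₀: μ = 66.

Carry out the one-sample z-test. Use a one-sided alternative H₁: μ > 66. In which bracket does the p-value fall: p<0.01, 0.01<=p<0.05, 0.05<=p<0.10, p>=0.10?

SE = σ/√n = 13/√36 = 2.1667
z = (x̄−μ₀)/SE = (68.89−66)/2.1667 = 1.3338
p-value (one-sided, H₁ greater) = 0.09113
→ bracket: 0.05<=p<0.10

p-value bracket: 0.05<=p<0.10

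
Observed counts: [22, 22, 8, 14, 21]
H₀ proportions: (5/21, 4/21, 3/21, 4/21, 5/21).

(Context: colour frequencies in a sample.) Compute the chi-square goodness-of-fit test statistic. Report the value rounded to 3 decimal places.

test statistic = 3.839

n = 87; E_i = n·p_i = [20.71, 16.57, 12.43, 16.57, 20.71]
χ² = (22−20.71)²/20.71 + (22−16.57)²/16.57 + (8−12.43)²/12.43 + (14−16.57)²/16.57 + (21−20.71)²/20.71 = 3.8391
df = 4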